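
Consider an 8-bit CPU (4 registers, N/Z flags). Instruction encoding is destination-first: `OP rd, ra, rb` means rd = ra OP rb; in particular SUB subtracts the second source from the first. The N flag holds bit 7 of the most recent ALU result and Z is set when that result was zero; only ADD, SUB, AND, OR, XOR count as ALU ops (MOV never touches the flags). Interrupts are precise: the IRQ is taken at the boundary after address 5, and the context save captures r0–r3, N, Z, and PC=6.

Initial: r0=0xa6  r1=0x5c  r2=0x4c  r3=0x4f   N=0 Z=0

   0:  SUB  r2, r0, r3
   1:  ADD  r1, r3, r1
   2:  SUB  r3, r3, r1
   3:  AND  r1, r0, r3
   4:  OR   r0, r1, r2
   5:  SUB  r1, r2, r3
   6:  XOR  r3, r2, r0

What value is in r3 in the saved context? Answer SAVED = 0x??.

SAVED = 0xa4

after  0: r0=0xa6 r1=0x5c r2=0x57 r3=0x4f  N=0 Z=0
after  1: r0=0xa6 r1=0xab r2=0x57 r3=0x4f  N=1 Z=0
after  2: r0=0xa6 r1=0xab r2=0x57 r3=0xa4  N=1 Z=0
after  3: r0=0xa6 r1=0xa4 r2=0x57 r3=0xa4  N=1 Z=0
after  4: r0=0xf7 r1=0xa4 r2=0x57 r3=0xa4  N=1 Z=0
after  5: r0=0xf7 r1=0xb3 r2=0x57 r3=0xa4  N=1 Z=0
-- IRQ taken; context saved, return-PC = 6 --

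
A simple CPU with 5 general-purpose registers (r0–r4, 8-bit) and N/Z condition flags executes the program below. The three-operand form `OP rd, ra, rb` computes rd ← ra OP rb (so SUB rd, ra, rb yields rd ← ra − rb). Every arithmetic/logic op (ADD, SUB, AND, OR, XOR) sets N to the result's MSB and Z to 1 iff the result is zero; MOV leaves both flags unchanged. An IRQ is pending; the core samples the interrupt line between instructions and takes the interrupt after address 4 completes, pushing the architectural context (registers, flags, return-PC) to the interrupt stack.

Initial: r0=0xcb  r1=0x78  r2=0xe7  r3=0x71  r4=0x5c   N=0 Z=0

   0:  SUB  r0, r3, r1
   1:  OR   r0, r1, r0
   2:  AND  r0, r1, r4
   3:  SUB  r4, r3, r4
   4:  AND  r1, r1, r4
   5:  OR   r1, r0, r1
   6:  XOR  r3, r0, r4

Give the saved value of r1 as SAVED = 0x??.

after  0: r0=0xf9 r1=0x78 r2=0xe7 r3=0x71 r4=0x5c  N=1 Z=0
after  1: r0=0xf9 r1=0x78 r2=0xe7 r3=0x71 r4=0x5c  N=1 Z=0
after  2: r0=0x58 r1=0x78 r2=0xe7 r3=0x71 r4=0x5c  N=0 Z=0
after  3: r0=0x58 r1=0x78 r2=0xe7 r3=0x71 r4=0x15  N=0 Z=0
after  4: r0=0x58 r1=0x10 r2=0xe7 r3=0x71 r4=0x15  N=0 Z=0
-- IRQ taken; context saved, return-PC = 5 --

SAVED = 0x10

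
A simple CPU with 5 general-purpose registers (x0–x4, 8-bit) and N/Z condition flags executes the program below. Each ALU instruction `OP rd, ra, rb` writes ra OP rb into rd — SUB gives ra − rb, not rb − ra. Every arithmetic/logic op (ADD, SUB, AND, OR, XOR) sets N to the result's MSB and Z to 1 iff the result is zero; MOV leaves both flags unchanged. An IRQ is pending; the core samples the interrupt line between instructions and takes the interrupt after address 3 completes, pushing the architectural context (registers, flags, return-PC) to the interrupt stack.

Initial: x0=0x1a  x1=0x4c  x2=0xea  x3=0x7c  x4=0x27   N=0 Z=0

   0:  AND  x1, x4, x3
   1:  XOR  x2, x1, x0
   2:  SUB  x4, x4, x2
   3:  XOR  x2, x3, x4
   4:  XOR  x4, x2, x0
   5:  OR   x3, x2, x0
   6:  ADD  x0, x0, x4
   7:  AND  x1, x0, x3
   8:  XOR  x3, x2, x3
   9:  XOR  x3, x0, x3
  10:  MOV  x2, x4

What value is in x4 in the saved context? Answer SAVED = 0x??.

after  0: x0=0x1a x1=0x24 x2=0xea x3=0x7c x4=0x27  N=0 Z=0
after  1: x0=0x1a x1=0x24 x2=0x3e x3=0x7c x4=0x27  N=0 Z=0
after  2: x0=0x1a x1=0x24 x2=0x3e x3=0x7c x4=0xe9  N=1 Z=0
after  3: x0=0x1a x1=0x24 x2=0x95 x3=0x7c x4=0xe9  N=1 Z=0
-- IRQ taken; context saved, return-PC = 4 --

SAVED = 0xe9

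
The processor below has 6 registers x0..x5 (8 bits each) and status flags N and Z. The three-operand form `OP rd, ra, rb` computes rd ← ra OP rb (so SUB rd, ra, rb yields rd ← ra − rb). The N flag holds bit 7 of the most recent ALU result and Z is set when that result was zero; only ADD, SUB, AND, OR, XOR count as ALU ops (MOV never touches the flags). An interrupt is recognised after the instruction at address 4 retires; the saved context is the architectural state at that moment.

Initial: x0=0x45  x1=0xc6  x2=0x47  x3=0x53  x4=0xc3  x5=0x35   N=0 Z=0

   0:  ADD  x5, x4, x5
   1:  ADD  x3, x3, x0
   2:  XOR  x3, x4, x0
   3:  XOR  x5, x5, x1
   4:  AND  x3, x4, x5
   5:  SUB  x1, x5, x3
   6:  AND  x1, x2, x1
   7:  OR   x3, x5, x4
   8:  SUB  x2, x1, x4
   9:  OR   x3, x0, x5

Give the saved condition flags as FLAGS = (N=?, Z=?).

FLAGS = (N=0, Z=0)

after  0: x0=0x45 x1=0xc6 x2=0x47 x3=0x53 x4=0xc3 x5=0xf8  N=1 Z=0
after  1: x0=0x45 x1=0xc6 x2=0x47 x3=0x98 x4=0xc3 x5=0xf8  N=1 Z=0
after  2: x0=0x45 x1=0xc6 x2=0x47 x3=0x86 x4=0xc3 x5=0xf8  N=1 Z=0
after  3: x0=0x45 x1=0xc6 x2=0x47 x3=0x86 x4=0xc3 x5=0x3e  N=0 Z=0
after  4: x0=0x45 x1=0xc6 x2=0x47 x3=0x02 x4=0xc3 x5=0x3e  N=0 Z=0
-- IRQ taken; context saved, return-PC = 5 --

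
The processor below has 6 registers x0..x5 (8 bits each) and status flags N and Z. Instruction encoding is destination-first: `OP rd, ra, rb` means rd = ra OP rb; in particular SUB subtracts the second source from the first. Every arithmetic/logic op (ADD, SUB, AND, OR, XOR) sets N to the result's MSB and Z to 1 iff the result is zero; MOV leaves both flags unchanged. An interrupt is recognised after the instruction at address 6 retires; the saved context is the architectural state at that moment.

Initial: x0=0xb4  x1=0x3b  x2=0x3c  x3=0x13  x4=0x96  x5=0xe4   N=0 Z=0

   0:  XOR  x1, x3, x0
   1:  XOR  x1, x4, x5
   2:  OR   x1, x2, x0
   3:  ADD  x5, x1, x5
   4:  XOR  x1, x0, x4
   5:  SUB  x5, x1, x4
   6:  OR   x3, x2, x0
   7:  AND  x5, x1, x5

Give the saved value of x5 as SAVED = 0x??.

after  0: x0=0xb4 x1=0xa7 x2=0x3c x3=0x13 x4=0x96 x5=0xe4  N=1 Z=0
after  1: x0=0xb4 x1=0x72 x2=0x3c x3=0x13 x4=0x96 x5=0xe4  N=0 Z=0
after  2: x0=0xb4 x1=0xbc x2=0x3c x3=0x13 x4=0x96 x5=0xe4  N=1 Z=0
after  3: x0=0xb4 x1=0xbc x2=0x3c x3=0x13 x4=0x96 x5=0xa0  N=1 Z=0
after  4: x0=0xb4 x1=0x22 x2=0x3c x3=0x13 x4=0x96 x5=0xa0  N=0 Z=0
after  5: x0=0xb4 x1=0x22 x2=0x3c x3=0x13 x4=0x96 x5=0x8c  N=1 Z=0
after  6: x0=0xb4 x1=0x22 x2=0x3c x3=0xbc x4=0x96 x5=0x8c  N=1 Z=0
-- IRQ taken; context saved, return-PC = 7 --

SAVED = 0x8c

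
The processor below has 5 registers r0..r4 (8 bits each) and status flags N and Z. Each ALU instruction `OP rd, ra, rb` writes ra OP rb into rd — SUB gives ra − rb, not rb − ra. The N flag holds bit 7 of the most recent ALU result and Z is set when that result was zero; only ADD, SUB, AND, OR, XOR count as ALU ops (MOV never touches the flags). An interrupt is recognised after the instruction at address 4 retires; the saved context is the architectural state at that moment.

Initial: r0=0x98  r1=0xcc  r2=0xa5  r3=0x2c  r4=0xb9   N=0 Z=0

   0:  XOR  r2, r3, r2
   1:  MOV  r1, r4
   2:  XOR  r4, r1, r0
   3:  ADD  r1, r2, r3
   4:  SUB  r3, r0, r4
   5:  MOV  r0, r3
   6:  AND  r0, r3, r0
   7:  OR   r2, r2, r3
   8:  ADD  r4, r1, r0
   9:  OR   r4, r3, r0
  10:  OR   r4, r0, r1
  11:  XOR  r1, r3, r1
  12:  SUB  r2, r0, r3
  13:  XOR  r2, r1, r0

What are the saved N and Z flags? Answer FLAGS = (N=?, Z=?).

after  0: r0=0x98 r1=0xcc r2=0x89 r3=0x2c r4=0xb9  N=1 Z=0
after  1: r0=0x98 r1=0xb9 r2=0x89 r3=0x2c r4=0xb9  N=1 Z=0
after  2: r0=0x98 r1=0xb9 r2=0x89 r3=0x2c r4=0x21  N=0 Z=0
after  3: r0=0x98 r1=0xb5 r2=0x89 r3=0x2c r4=0x21  N=1 Z=0
after  4: r0=0x98 r1=0xb5 r2=0x89 r3=0x77 r4=0x21  N=0 Z=0
-- IRQ taken; context saved, return-PC = 5 --

FLAGS = (N=0, Z=0)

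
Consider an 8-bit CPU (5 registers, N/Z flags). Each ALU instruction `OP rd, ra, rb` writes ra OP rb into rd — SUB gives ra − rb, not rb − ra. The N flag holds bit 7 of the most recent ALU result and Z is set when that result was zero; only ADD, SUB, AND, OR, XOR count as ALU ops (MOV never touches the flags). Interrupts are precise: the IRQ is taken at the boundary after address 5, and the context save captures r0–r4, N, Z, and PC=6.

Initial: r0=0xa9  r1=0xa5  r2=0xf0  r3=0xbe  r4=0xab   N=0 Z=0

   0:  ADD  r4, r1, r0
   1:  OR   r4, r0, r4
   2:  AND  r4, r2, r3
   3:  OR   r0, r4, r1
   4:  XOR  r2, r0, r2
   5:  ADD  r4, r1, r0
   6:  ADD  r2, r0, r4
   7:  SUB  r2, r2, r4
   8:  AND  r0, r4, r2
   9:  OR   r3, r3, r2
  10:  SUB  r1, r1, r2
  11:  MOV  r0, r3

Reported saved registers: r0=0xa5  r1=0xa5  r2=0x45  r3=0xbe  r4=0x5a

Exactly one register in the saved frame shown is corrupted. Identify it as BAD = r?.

BAD = r0

after  0: r0=0xa9 r1=0xa5 r2=0xf0 r3=0xbe r4=0x4e  N=0 Z=0
after  1: r0=0xa9 r1=0xa5 r2=0xf0 r3=0xbe r4=0xef  N=1 Z=0
after  2: r0=0xa9 r1=0xa5 r2=0xf0 r3=0xbe r4=0xb0  N=1 Z=0
after  3: r0=0xb5 r1=0xa5 r2=0xf0 r3=0xbe r4=0xb0  N=1 Z=0
after  4: r0=0xb5 r1=0xa5 r2=0x45 r3=0xbe r4=0xb0  N=0 Z=0
after  5: r0=0xb5 r1=0xa5 r2=0x45 r3=0xbe r4=0x5a  N=0 Z=0
-- IRQ taken; context saved, return-PC = 6 --
mismatch: r0: reported 0xa5 vs actual 0xb5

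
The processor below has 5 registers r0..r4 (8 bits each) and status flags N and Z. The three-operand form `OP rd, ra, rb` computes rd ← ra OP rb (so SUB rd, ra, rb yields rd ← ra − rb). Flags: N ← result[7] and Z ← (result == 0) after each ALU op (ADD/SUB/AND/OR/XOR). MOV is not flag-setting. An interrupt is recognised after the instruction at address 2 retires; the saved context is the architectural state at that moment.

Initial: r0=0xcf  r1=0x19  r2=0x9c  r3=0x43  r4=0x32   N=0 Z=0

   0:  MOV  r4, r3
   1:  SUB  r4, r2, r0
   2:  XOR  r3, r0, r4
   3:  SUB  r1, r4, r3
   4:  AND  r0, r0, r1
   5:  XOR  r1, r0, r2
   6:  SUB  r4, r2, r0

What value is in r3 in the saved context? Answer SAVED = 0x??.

SAVED = 0x02

after  0: r0=0xcf r1=0x19 r2=0x9c r3=0x43 r4=0x43  N=0 Z=0
after  1: r0=0xcf r1=0x19 r2=0x9c r3=0x43 r4=0xcd  N=1 Z=0
after  2: r0=0xcf r1=0x19 r2=0x9c r3=0x02 r4=0xcd  N=0 Z=0
-- IRQ taken; context saved, return-PC = 3 --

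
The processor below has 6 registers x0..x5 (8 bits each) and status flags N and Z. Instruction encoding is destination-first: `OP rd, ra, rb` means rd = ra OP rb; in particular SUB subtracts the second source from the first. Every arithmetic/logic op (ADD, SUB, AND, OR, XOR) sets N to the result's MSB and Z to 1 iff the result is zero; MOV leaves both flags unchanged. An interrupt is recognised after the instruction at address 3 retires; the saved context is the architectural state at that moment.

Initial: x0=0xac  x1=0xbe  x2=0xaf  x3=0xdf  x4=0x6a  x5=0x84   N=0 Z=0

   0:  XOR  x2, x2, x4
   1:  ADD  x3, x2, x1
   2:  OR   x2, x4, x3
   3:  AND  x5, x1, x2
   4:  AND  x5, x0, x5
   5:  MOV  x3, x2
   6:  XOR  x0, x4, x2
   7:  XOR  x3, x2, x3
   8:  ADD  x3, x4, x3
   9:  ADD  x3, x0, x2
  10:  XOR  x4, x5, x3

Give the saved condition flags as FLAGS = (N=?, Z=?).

after  0: x0=0xac x1=0xbe x2=0xc5 x3=0xdf x4=0x6a x5=0x84  N=1 Z=0
after  1: x0=0xac x1=0xbe x2=0xc5 x3=0x83 x4=0x6a x5=0x84  N=1 Z=0
after  2: x0=0xac x1=0xbe x2=0xeb x3=0x83 x4=0x6a x5=0x84  N=1 Z=0
after  3: x0=0xac x1=0xbe x2=0xeb x3=0x83 x4=0x6a x5=0xaa  N=1 Z=0
-- IRQ taken; context saved, return-PC = 4 --

FLAGS = (N=1, Z=0)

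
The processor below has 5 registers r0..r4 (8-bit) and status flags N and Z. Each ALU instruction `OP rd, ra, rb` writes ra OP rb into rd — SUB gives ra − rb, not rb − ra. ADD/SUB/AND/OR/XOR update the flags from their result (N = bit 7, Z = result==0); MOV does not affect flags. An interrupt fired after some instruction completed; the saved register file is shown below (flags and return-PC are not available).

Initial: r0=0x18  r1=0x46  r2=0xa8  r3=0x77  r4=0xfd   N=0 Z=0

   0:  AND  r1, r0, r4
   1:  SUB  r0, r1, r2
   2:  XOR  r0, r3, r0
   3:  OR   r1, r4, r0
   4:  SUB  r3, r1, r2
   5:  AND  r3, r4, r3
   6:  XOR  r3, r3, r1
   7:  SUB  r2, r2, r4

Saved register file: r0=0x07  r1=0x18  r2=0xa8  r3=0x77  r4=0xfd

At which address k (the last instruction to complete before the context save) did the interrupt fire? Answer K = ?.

after  0: r0=0x18 r1=0x18 r2=0xa8 r3=0x77 r4=0xfd  N=0 Z=0
after  1: r0=0x70 r1=0x18 r2=0xa8 r3=0x77 r4=0xfd  N=0 Z=0
after  2: r0=0x07 r1=0x18 r2=0xa8 r3=0x77 r4=0xfd  N=0 Z=0
-- IRQ taken; context saved, return-PC = 3 --

K = 2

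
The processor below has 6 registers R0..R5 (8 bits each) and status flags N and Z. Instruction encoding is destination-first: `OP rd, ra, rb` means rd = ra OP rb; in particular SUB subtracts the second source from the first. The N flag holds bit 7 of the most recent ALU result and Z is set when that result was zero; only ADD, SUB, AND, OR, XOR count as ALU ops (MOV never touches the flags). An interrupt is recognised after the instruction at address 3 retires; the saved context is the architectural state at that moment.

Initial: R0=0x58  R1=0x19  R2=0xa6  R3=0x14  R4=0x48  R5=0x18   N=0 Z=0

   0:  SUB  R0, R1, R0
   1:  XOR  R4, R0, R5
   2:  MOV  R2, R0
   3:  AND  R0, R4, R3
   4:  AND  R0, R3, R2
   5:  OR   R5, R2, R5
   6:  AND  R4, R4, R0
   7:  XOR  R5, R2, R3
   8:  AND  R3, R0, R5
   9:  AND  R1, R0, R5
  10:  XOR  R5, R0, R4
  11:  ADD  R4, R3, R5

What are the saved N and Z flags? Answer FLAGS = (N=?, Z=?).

after  0: R0=0xc1 R1=0x19 R2=0xa6 R3=0x14 R4=0x48 R5=0x18  N=1 Z=0
after  1: R0=0xc1 R1=0x19 R2=0xa6 R3=0x14 R4=0xd9 R5=0x18  N=1 Z=0
after  2: R0=0xc1 R1=0x19 R2=0xc1 R3=0x14 R4=0xd9 R5=0x18  N=1 Z=0
after  3: R0=0x10 R1=0x19 R2=0xc1 R3=0x14 R4=0xd9 R5=0x18  N=0 Z=0
-- IRQ taken; context saved, return-PC = 4 --

FLAGS = (N=0, Z=0)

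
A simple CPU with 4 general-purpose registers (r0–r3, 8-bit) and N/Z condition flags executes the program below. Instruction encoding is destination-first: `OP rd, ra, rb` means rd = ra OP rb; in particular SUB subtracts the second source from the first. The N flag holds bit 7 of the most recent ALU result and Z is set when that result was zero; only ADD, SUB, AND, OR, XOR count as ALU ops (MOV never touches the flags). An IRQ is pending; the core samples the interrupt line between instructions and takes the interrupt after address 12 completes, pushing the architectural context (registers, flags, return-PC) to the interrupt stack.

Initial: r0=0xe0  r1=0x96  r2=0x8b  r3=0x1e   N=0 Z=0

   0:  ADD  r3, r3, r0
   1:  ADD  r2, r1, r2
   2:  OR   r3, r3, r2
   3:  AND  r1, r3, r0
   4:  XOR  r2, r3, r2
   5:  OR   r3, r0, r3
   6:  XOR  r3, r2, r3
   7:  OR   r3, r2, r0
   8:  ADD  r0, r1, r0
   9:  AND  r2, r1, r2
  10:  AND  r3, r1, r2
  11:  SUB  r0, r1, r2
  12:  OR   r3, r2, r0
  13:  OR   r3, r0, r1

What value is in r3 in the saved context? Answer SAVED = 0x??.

after  0: r0=0xe0 r1=0x96 r2=0x8b r3=0xfe  N=1 Z=0
after  1: r0=0xe0 r1=0x96 r2=0x21 r3=0xfe  N=0 Z=0
after  2: r0=0xe0 r1=0x96 r2=0x21 r3=0xff  N=1 Z=0
after  3: r0=0xe0 r1=0xe0 r2=0x21 r3=0xff  N=1 Z=0
after  4: r0=0xe0 r1=0xe0 r2=0xde r3=0xff  N=1 Z=0
after  5: r0=0xe0 r1=0xe0 r2=0xde r3=0xff  N=1 Z=0
after  6: r0=0xe0 r1=0xe0 r2=0xde r3=0x21  N=0 Z=0
after  7: r0=0xe0 r1=0xe0 r2=0xde r3=0xfe  N=1 Z=0
after  8: r0=0xc0 r1=0xe0 r2=0xde r3=0xfe  N=1 Z=0
after  9: r0=0xc0 r1=0xe0 r2=0xc0 r3=0xfe  N=1 Z=0
after 10: r0=0xc0 r1=0xe0 r2=0xc0 r3=0xc0  N=1 Z=0
after 11: r0=0x20 r1=0xe0 r2=0xc0 r3=0xc0  N=0 Z=0
after 12: r0=0x20 r1=0xe0 r2=0xc0 r3=0xe0  N=1 Z=0
-- IRQ taken; context saved, return-PC = 13 --

SAVED = 0xe0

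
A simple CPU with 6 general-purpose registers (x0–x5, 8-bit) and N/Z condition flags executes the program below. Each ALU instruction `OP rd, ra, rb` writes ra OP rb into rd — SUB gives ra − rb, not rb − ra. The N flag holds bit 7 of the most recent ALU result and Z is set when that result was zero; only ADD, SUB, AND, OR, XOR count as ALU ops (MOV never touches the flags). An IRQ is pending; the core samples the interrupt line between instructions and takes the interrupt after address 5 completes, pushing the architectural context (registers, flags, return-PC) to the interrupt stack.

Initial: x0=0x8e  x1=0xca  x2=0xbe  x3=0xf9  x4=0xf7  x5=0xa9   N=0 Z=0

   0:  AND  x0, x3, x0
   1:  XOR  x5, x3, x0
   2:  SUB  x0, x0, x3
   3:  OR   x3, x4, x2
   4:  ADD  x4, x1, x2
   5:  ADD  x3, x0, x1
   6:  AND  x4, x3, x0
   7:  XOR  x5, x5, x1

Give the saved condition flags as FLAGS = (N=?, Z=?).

after  0: x0=0x88 x1=0xca x2=0xbe x3=0xf9 x4=0xf7 x5=0xa9  N=1 Z=0
after  1: x0=0x88 x1=0xca x2=0xbe x3=0xf9 x4=0xf7 x5=0x71  N=0 Z=0
after  2: x0=0x8f x1=0xca x2=0xbe x3=0xf9 x4=0xf7 x5=0x71  N=1 Z=0
after  3: x0=0x8f x1=0xca x2=0xbe x3=0xff x4=0xf7 x5=0x71  N=1 Z=0
after  4: x0=0x8f x1=0xca x2=0xbe x3=0xff x4=0x88 x5=0x71  N=1 Z=0
after  5: x0=0x8f x1=0xca x2=0xbe x3=0x59 x4=0x88 x5=0x71  N=0 Z=0
-- IRQ taken; context saved, return-PC = 6 --

FLAGS = (N=0, Z=0)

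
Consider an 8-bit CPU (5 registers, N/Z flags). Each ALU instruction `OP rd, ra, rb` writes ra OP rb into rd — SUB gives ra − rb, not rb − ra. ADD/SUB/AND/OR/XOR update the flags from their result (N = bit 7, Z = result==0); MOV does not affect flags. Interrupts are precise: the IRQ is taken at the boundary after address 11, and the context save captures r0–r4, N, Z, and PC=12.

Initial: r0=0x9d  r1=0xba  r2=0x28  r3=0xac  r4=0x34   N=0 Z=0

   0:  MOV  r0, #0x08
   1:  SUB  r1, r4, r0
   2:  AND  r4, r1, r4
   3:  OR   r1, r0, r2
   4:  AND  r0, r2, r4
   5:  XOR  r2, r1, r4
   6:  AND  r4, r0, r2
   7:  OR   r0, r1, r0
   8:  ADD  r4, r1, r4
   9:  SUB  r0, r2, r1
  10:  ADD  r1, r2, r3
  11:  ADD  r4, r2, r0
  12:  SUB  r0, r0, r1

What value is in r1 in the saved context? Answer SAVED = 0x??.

after  0: r0=0x08 r1=0xba r2=0x28 r3=0xac r4=0x34  N=0 Z=0
after  1: r0=0x08 r1=0x2c r2=0x28 r3=0xac r4=0x34  N=0 Z=0
after  2: r0=0x08 r1=0x2c r2=0x28 r3=0xac r4=0x24  N=0 Z=0
after  3: r0=0x08 r1=0x28 r2=0x28 r3=0xac r4=0x24  N=0 Z=0
after  4: r0=0x20 r1=0x28 r2=0x28 r3=0xac r4=0x24  N=0 Z=0
after  5: r0=0x20 r1=0x28 r2=0x0c r3=0xac r4=0x24  N=0 Z=0
after  6: r0=0x20 r1=0x28 r2=0x0c r3=0xac r4=0x00  N=0 Z=1
after  7: r0=0x28 r1=0x28 r2=0x0c r3=0xac r4=0x00  N=0 Z=0
after  8: r0=0x28 r1=0x28 r2=0x0c r3=0xac r4=0x28  N=0 Z=0
after  9: r0=0xe4 r1=0x28 r2=0x0c r3=0xac r4=0x28  N=1 Z=0
after 10: r0=0xe4 r1=0xb8 r2=0x0c r3=0xac r4=0x28  N=1 Z=0
after 11: r0=0xe4 r1=0xb8 r2=0x0c r3=0xac r4=0xf0  N=1 Z=0
-- IRQ taken; context saved, return-PC = 12 --

SAVED = 0xb8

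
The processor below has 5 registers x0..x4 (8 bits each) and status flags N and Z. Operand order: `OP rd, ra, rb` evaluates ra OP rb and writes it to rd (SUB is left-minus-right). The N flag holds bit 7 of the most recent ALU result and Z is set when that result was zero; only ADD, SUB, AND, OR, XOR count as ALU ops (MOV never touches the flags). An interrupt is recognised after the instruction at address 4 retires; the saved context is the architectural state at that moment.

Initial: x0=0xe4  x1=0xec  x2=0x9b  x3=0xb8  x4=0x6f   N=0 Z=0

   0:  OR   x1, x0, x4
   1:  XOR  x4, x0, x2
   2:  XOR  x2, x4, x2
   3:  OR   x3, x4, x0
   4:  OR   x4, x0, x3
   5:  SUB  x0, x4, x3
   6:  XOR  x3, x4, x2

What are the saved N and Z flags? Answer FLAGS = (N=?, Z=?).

FLAGS = (N=1, Z=0)

after  0: x0=0xe4 x1=0xef x2=0x9b x3=0xb8 x4=0x6f  N=1 Z=0
after  1: x0=0xe4 x1=0xef x2=0x9b x3=0xb8 x4=0x7f  N=0 Z=0
after  2: x0=0xe4 x1=0xef x2=0xe4 x3=0xb8 x4=0x7f  N=1 Z=0
after  3: x0=0xe4 x1=0xef x2=0xe4 x3=0xff x4=0x7f  N=1 Z=0
after  4: x0=0xe4 x1=0xef x2=0xe4 x3=0xff x4=0xff  N=1 Z=0
-- IRQ taken; context saved, return-PC = 5 --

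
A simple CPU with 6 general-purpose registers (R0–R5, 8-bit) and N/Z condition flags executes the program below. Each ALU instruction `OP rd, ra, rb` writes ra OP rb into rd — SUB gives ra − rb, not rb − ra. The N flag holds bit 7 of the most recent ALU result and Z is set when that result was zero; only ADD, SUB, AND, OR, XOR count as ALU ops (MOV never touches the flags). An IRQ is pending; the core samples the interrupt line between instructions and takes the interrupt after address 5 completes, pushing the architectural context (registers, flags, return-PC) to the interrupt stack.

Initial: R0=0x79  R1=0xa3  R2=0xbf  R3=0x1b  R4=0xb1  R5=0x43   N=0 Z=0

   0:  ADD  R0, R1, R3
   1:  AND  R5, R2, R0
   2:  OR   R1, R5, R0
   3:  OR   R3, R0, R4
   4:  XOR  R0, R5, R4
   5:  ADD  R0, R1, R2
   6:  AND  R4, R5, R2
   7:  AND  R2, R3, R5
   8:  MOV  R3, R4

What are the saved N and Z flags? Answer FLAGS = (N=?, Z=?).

after  0: R0=0xbe R1=0xa3 R2=0xbf R3=0x1b R4=0xb1 R5=0x43  N=1 Z=0
after  1: R0=0xbe R1=0xa3 R2=0xbf R3=0x1b R4=0xb1 R5=0xbe  N=1 Z=0
after  2: R0=0xbe R1=0xbe R2=0xbf R3=0x1b R4=0xb1 R5=0xbe  N=1 Z=0
after  3: R0=0xbe R1=0xbe R2=0xbf R3=0xbf R4=0xb1 R5=0xbe  N=1 Z=0
after  4: R0=0x0f R1=0xbe R2=0xbf R3=0xbf R4=0xb1 R5=0xbe  N=0 Z=0
after  5: R0=0x7d R1=0xbe R2=0xbf R3=0xbf R4=0xb1 R5=0xbe  N=0 Z=0
-- IRQ taken; context saved, return-PC = 6 --

FLAGS = (N=0, Z=0)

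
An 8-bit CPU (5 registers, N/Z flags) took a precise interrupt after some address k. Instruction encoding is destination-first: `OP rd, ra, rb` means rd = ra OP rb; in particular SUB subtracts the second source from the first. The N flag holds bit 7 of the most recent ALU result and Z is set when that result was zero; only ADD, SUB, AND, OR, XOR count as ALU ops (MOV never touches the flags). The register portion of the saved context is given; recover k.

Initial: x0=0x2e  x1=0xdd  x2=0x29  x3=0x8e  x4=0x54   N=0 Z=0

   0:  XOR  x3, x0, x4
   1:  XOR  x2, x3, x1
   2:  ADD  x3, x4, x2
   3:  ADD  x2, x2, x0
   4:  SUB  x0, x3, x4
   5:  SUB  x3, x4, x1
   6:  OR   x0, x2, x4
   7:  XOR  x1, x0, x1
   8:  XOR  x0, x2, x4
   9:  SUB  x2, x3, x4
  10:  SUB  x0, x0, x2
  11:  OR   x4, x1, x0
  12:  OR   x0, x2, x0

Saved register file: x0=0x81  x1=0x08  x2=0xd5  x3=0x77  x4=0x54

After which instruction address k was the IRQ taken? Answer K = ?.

after  0: x0=0x2e x1=0xdd x2=0x29 x3=0x7a x4=0x54  N=0 Z=0
after  1: x0=0x2e x1=0xdd x2=0xa7 x3=0x7a x4=0x54  N=1 Z=0
after  2: x0=0x2e x1=0xdd x2=0xa7 x3=0xfb x4=0x54  N=1 Z=0
after  3: x0=0x2e x1=0xdd x2=0xd5 x3=0xfb x4=0x54  N=1 Z=0
after  4: x0=0xa7 x1=0xdd x2=0xd5 x3=0xfb x4=0x54  N=1 Z=0
after  5: x0=0xa7 x1=0xdd x2=0xd5 x3=0x77 x4=0x54  N=0 Z=0
after  6: x0=0xd5 x1=0xdd x2=0xd5 x3=0x77 x4=0x54  N=1 Z=0
after  7: x0=0xd5 x1=0x08 x2=0xd5 x3=0x77 x4=0x54  N=0 Z=0
after  8: x0=0x81 x1=0x08 x2=0xd5 x3=0x77 x4=0x54  N=1 Z=0
-- IRQ taken; context saved, return-PC = 9 --

K = 8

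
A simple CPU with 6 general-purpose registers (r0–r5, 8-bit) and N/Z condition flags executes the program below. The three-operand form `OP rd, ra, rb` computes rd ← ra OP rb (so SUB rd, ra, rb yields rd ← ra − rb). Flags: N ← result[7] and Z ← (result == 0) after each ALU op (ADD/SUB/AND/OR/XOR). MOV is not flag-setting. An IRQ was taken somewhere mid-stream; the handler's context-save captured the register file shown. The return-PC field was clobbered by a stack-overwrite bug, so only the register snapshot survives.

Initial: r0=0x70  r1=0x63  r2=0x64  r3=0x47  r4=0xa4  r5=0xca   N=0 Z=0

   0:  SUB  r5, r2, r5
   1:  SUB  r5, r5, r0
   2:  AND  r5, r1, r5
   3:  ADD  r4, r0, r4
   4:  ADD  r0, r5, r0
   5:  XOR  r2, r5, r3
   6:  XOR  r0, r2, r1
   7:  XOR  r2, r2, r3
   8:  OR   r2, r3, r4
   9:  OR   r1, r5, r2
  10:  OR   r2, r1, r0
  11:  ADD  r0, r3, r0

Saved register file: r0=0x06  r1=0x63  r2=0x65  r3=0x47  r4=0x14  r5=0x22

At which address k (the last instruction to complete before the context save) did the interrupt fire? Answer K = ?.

after  0: r0=0x70 r1=0x63 r2=0x64 r3=0x47 r4=0xa4 r5=0x9a  N=1 Z=0
after  1: r0=0x70 r1=0x63 r2=0x64 r3=0x47 r4=0xa4 r5=0x2a  N=0 Z=0
after  2: r0=0x70 r1=0x63 r2=0x64 r3=0x47 r4=0xa4 r5=0x22  N=0 Z=0
after  3: r0=0x70 r1=0x63 r2=0x64 r3=0x47 r4=0x14 r5=0x22  N=0 Z=0
after  4: r0=0x92 r1=0x63 r2=0x64 r3=0x47 r4=0x14 r5=0x22  N=1 Z=0
after  5: r0=0x92 r1=0x63 r2=0x65 r3=0x47 r4=0x14 r5=0x22  N=0 Z=0
after  6: r0=0x06 r1=0x63 r2=0x65 r3=0x47 r4=0x14 r5=0x22  N=0 Z=0
-- IRQ taken; context saved, return-PC = 7 --

K = 6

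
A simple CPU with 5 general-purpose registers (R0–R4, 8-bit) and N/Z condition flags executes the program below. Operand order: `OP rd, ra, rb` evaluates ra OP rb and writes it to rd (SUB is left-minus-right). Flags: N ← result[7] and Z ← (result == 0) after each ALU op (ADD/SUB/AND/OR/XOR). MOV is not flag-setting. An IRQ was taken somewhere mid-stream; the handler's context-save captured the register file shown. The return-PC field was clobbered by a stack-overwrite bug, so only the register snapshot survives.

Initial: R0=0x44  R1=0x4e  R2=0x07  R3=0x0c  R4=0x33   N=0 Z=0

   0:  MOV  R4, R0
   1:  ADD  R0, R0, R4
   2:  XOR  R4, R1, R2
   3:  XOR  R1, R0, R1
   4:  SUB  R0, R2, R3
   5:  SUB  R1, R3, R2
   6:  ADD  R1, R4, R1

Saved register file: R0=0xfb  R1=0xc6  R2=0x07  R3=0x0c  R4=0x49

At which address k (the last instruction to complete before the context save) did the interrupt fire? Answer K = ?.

after  0: R0=0x44 R1=0x4e R2=0x07 R3=0x0c R4=0x44  N=0 Z=0
after  1: R0=0x88 R1=0x4e R2=0x07 R3=0x0c R4=0x44  N=1 Z=0
after  2: R0=0x88 R1=0x4e R2=0x07 R3=0x0c R4=0x49  N=0 Z=0
after  3: R0=0x88 R1=0xc6 R2=0x07 R3=0x0c R4=0x49  N=1 Z=0
after  4: R0=0xfb R1=0xc6 R2=0x07 R3=0x0c R4=0x49  N=1 Z=0
-- IRQ taken; context saved, return-PC = 5 --

K = 4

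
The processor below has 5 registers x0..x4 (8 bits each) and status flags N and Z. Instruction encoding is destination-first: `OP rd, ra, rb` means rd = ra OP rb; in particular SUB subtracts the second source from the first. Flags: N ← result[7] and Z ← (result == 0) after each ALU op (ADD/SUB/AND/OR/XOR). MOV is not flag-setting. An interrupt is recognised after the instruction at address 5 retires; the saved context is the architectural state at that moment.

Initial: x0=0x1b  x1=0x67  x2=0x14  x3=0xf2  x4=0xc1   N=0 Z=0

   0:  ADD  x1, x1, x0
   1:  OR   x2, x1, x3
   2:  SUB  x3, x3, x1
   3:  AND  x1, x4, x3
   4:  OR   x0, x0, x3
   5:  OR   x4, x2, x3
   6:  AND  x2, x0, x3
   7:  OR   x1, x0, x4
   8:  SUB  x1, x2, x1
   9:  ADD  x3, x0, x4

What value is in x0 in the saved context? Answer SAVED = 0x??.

after  0: x0=0x1b x1=0x82 x2=0x14 x3=0xf2 x4=0xc1  N=1 Z=0
after  1: x0=0x1b x1=0x82 x2=0xf2 x3=0xf2 x4=0xc1  N=1 Z=0
after  2: x0=0x1b x1=0x82 x2=0xf2 x3=0x70 x4=0xc1  N=0 Z=0
after  3: x0=0x1b x1=0x40 x2=0xf2 x3=0x70 x4=0xc1  N=0 Z=0
after  4: x0=0x7b x1=0x40 x2=0xf2 x3=0x70 x4=0xc1  N=0 Z=0
after  5: x0=0x7b x1=0x40 x2=0xf2 x3=0x70 x4=0xf2  N=1 Z=0
-- IRQ taken; context saved, return-PC = 6 --

SAVED = 0x7b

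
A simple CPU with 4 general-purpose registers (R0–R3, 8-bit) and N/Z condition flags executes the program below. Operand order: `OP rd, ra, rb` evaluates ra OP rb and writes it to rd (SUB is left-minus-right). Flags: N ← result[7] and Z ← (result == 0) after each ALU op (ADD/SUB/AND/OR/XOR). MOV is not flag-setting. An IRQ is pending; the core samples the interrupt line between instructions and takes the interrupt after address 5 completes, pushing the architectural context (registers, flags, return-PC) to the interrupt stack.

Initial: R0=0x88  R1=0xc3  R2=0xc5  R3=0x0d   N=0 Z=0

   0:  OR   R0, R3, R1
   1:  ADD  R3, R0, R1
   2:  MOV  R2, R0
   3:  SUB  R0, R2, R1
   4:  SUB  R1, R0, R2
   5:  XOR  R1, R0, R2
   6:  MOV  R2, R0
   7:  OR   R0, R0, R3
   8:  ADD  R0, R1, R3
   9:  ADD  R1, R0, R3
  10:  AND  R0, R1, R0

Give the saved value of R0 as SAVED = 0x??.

after  0: R0=0xcf R1=0xc3 R2=0xc5 R3=0x0d  N=1 Z=0
after  1: R0=0xcf R1=0xc3 R2=0xc5 R3=0x92  N=1 Z=0
after  2: R0=0xcf R1=0xc3 R2=0xcf R3=0x92  N=1 Z=0
after  3: R0=0x0c R1=0xc3 R2=0xcf R3=0x92  N=0 Z=0
after  4: R0=0x0c R1=0x3d R2=0xcf R3=0x92  N=0 Z=0
after  5: R0=0x0c R1=0xc3 R2=0xcf R3=0x92  N=1 Z=0
-- IRQ taken; context saved, return-PC = 6 --

SAVED = 0x0c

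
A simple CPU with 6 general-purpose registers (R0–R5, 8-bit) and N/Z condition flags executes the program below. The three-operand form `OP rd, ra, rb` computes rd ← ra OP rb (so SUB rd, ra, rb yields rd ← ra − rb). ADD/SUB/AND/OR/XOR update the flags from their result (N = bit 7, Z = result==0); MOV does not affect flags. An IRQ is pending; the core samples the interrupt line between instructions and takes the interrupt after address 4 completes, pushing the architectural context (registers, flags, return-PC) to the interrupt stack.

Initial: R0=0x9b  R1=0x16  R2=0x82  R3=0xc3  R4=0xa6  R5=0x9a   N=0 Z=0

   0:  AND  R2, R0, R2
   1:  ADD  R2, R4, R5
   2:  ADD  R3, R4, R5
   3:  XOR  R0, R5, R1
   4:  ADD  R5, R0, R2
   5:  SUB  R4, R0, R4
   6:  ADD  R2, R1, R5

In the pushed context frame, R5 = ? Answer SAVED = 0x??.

SAVED = 0xcc

after  0: R0=0x9b R1=0x16 R2=0x82 R3=0xc3 R4=0xa6 R5=0x9a  N=1 Z=0
after  1: R0=0x9b R1=0x16 R2=0x40 R3=0xc3 R4=0xa6 R5=0x9a  N=0 Z=0
after  2: R0=0x9b R1=0x16 R2=0x40 R3=0x40 R4=0xa6 R5=0x9a  N=0 Z=0
after  3: R0=0x8c R1=0x16 R2=0x40 R3=0x40 R4=0xa6 R5=0x9a  N=1 Z=0
after  4: R0=0x8c R1=0x16 R2=0x40 R3=0x40 R4=0xa6 R5=0xcc  N=1 Z=0
-- IRQ taken; context saved, return-PC = 5 --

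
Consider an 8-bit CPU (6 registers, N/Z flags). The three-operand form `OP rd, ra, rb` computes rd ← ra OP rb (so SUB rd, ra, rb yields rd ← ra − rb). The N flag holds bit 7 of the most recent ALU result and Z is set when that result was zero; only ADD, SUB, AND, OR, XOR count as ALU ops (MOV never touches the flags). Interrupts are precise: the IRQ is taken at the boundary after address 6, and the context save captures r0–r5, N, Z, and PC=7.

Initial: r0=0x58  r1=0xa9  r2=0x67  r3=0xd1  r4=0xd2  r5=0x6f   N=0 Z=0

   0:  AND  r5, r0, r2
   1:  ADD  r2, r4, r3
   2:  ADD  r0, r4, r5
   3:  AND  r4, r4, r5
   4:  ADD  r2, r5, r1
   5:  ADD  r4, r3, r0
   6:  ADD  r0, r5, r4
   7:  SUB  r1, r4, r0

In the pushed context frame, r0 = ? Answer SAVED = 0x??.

SAVED = 0x23

after  0: r0=0x58 r1=0xa9 r2=0x67 r3=0xd1 r4=0xd2 r5=0x40  N=0 Z=0
after  1: r0=0x58 r1=0xa9 r2=0xa3 r3=0xd1 r4=0xd2 r5=0x40  N=1 Z=0
after  2: r0=0x12 r1=0xa9 r2=0xa3 r3=0xd1 r4=0xd2 r5=0x40  N=0 Z=0
after  3: r0=0x12 r1=0xa9 r2=0xa3 r3=0xd1 r4=0x40 r5=0x40  N=0 Z=0
after  4: r0=0x12 r1=0xa9 r2=0xe9 r3=0xd1 r4=0x40 r5=0x40  N=1 Z=0
after  5: r0=0x12 r1=0xa9 r2=0xe9 r3=0xd1 r4=0xe3 r5=0x40  N=1 Z=0
after  6: r0=0x23 r1=0xa9 r2=0xe9 r3=0xd1 r4=0xe3 r5=0x40  N=0 Z=0
-- IRQ taken; context saved, return-PC = 7 --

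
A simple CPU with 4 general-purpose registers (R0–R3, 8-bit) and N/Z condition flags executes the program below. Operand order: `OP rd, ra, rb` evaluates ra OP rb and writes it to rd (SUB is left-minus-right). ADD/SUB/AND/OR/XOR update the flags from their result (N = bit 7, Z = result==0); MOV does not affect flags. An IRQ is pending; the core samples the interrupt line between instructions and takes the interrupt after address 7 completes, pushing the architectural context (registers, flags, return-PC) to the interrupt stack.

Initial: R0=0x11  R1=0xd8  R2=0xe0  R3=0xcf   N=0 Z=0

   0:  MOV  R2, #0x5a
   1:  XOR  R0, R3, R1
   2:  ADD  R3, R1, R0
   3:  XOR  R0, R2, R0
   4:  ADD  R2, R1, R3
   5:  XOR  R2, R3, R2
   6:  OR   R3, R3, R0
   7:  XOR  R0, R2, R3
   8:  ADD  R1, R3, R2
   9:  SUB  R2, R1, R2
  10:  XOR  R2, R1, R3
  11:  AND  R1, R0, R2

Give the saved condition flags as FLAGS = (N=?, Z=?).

FLAGS = (N=1, Z=0)

after  0: R0=0x11 R1=0xd8 R2=0x5a R3=0xcf  N=0 Z=0
after  1: R0=0x17 R1=0xd8 R2=0x5a R3=0xcf  N=0 Z=0
after  2: R0=0x17 R1=0xd8 R2=0x5a R3=0xef  N=1 Z=0
after  3: R0=0x4d R1=0xd8 R2=0x5a R3=0xef  N=0 Z=0
after  4: R0=0x4d R1=0xd8 R2=0xc7 R3=0xef  N=1 Z=0
after  5: R0=0x4d R1=0xd8 R2=0x28 R3=0xef  N=0 Z=0
after  6: R0=0x4d R1=0xd8 R2=0x28 R3=0xef  N=1 Z=0
after  7: R0=0xc7 R1=0xd8 R2=0x28 R3=0xef  N=1 Z=0
-- IRQ taken; context saved, return-PC = 8 --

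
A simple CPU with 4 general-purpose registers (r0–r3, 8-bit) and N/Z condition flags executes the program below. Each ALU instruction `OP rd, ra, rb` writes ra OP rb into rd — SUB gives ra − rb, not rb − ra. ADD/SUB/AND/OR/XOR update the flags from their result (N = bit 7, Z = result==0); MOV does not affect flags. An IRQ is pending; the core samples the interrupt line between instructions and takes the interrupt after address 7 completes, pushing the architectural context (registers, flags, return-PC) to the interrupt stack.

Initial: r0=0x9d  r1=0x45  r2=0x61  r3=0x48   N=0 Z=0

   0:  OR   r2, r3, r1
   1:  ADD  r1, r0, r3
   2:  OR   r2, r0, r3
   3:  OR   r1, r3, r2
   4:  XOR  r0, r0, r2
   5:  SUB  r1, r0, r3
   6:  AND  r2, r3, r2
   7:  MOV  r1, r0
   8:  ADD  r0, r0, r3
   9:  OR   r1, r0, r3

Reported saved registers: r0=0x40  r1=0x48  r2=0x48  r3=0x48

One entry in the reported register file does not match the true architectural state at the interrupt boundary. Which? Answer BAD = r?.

after  0: r0=0x9d r1=0x45 r2=0x4d r3=0x48  N=0 Z=0
after  1: r0=0x9d r1=0xe5 r2=0x4d r3=0x48  N=1 Z=0
after  2: r0=0x9d r1=0xe5 r2=0xdd r3=0x48  N=1 Z=0
after  3: r0=0x9d r1=0xdd r2=0xdd r3=0x48  N=1 Z=0
after  4: r0=0x40 r1=0xdd r2=0xdd r3=0x48  N=0 Z=0
after  5: r0=0x40 r1=0xf8 r2=0xdd r3=0x48  N=1 Z=0
after  6: r0=0x40 r1=0xf8 r2=0x48 r3=0x48  N=0 Z=0
after  7: r0=0x40 r1=0x40 r2=0x48 r3=0x48  N=0 Z=0
-- IRQ taken; context saved, return-PC = 8 --
mismatch: r1: reported 0x48 vs actual 0x40

BAD = r1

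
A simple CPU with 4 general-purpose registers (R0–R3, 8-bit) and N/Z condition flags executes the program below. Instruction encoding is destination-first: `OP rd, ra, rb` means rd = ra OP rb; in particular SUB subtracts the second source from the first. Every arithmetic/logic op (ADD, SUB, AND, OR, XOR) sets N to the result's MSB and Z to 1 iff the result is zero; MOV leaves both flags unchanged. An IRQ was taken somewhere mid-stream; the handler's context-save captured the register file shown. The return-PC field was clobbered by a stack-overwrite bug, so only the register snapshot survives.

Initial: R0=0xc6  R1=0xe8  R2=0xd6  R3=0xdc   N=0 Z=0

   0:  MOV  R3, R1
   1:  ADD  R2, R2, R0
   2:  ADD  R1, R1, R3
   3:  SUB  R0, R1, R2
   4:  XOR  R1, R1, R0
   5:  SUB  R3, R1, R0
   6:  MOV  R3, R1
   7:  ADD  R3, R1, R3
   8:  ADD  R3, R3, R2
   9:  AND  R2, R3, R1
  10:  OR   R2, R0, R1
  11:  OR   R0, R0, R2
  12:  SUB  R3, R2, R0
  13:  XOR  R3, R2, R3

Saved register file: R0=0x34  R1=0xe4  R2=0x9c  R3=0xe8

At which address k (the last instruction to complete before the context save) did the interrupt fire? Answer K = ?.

after  0: R0=0xc6 R1=0xe8 R2=0xd6 R3=0xe8  N=0 Z=0
after  1: R0=0xc6 R1=0xe8 R2=0x9c R3=0xe8  N=1 Z=0
after  2: R0=0xc6 R1=0xd0 R2=0x9c R3=0xe8  N=1 Z=0
after  3: R0=0x34 R1=0xd0 R2=0x9c R3=0xe8  N=0 Z=0
after  4: R0=0x34 R1=0xe4 R2=0x9c R3=0xe8  N=1 Z=0
-- IRQ taken; context saved, return-PC = 5 --

K = 4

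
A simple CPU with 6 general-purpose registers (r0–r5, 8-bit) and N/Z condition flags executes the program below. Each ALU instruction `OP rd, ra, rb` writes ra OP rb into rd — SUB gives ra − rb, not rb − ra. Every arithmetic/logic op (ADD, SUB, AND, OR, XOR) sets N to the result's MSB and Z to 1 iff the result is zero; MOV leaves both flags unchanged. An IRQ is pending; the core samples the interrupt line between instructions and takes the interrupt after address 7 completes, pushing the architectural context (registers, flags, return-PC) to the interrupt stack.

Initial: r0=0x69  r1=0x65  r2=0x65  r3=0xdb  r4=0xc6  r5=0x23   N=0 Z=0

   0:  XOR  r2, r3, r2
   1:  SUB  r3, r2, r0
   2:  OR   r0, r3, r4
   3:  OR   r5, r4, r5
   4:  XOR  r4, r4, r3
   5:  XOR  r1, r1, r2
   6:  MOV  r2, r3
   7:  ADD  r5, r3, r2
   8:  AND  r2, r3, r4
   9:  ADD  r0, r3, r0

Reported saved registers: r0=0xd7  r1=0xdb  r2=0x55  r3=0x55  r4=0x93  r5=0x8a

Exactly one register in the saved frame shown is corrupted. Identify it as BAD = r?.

after  0: r0=0x69 r1=0x65 r2=0xbe r3=0xdb r4=0xc6 r5=0x23  N=1 Z=0
after  1: r0=0x69 r1=0x65 r2=0xbe r3=0x55 r4=0xc6 r5=0x23  N=0 Z=0
after  2: r0=0xd7 r1=0x65 r2=0xbe r3=0x55 r4=0xc6 r5=0x23  N=1 Z=0
after  3: r0=0xd7 r1=0x65 r2=0xbe r3=0x55 r4=0xc6 r5=0xe7  N=1 Z=0
after  4: r0=0xd7 r1=0x65 r2=0xbe r3=0x55 r4=0x93 r5=0xe7  N=1 Z=0
after  5: r0=0xd7 r1=0xdb r2=0xbe r3=0x55 r4=0x93 r5=0xe7  N=1 Z=0
after  6: r0=0xd7 r1=0xdb r2=0x55 r3=0x55 r4=0x93 r5=0xe7  N=1 Z=0
after  7: r0=0xd7 r1=0xdb r2=0x55 r3=0x55 r4=0x93 r5=0xaa  N=1 Z=0
-- IRQ taken; context saved, return-PC = 8 --
mismatch: r5: reported 0x8a vs actual 0xaa

BAD = r5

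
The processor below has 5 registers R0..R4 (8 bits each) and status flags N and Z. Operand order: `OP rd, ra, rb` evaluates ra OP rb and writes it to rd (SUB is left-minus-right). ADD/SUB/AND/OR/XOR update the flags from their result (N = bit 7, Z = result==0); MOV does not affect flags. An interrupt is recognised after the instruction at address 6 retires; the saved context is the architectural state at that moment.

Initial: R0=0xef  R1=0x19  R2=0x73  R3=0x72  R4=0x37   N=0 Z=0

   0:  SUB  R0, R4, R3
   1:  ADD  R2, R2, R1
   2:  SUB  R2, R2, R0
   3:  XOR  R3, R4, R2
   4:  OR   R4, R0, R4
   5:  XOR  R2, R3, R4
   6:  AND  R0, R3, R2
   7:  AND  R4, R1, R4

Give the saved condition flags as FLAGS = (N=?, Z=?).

after  0: R0=0xc5 R1=0x19 R2=0x73 R3=0x72 R4=0x37  N=1 Z=0
after  1: R0=0xc5 R1=0x19 R2=0x8c R3=0x72 R4=0x37  N=1 Z=0
after  2: R0=0xc5 R1=0x19 R2=0xc7 R3=0x72 R4=0x37  N=1 Z=0
after  3: R0=0xc5 R1=0x19 R2=0xc7 R3=0xf0 R4=0x37  N=1 Z=0
after  4: R0=0xc5 R1=0x19 R2=0xc7 R3=0xf0 R4=0xf7  N=1 Z=0
after  5: R0=0xc5 R1=0x19 R2=0x07 R3=0xf0 R4=0xf7  N=0 Z=0
after  6: R0=0x00 R1=0x19 R2=0x07 R3=0xf0 R4=0xf7  N=0 Z=1
-- IRQ taken; context saved, return-PC = 7 --

FLAGS = (N=0, Z=1)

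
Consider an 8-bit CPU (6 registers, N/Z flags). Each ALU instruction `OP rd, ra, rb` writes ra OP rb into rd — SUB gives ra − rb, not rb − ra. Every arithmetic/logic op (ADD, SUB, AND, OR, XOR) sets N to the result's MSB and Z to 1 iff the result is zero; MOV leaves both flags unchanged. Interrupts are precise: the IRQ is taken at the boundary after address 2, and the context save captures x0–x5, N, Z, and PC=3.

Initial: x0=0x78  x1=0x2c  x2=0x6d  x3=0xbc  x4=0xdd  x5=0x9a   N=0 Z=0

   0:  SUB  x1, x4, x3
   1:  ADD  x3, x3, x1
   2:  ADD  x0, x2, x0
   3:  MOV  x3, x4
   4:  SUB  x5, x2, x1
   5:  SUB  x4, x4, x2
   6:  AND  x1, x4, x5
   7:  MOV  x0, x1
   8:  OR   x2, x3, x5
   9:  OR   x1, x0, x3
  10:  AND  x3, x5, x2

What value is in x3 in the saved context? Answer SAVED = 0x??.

after  0: x0=0x78 x1=0x21 x2=0x6d x3=0xbc x4=0xdd x5=0x9a  N=0 Z=0
after  1: x0=0x78 x1=0x21 x2=0x6d x3=0xdd x4=0xdd x5=0x9a  N=1 Z=0
after  2: x0=0xe5 x1=0x21 x2=0x6d x3=0xdd x4=0xdd x5=0x9a  N=1 Z=0
-- IRQ taken; context saved, return-PC = 3 --

SAVED = 0xdd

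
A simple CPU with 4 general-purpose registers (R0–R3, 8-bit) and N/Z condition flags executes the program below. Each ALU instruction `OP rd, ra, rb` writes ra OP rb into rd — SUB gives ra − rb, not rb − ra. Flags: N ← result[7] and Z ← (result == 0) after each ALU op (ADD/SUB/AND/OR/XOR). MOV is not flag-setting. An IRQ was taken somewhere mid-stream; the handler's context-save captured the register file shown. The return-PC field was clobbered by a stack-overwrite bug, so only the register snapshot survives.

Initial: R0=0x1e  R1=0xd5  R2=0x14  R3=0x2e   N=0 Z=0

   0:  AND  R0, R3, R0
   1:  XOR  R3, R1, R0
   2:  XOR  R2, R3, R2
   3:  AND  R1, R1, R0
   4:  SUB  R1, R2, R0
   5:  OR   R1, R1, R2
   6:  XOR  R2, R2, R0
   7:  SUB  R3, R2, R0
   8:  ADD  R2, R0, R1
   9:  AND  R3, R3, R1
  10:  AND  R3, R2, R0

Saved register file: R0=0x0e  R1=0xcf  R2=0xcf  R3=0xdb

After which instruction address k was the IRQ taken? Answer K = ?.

K = 5

after  0: R0=0x0e R1=0xd5 R2=0x14 R3=0x2e  N=0 Z=0
after  1: R0=0x0e R1=0xd5 R2=0x14 R3=0xdb  N=1 Z=0
after  2: R0=0x0e R1=0xd5 R2=0xcf R3=0xdb  N=1 Z=0
after  3: R0=0x0e R1=0x04 R2=0xcf R3=0xdb  N=0 Z=0
after  4: R0=0x0e R1=0xc1 R2=0xcf R3=0xdb  N=1 Z=0
after  5: R0=0x0e R1=0xcf R2=0xcf R3=0xdb  N=1 Z=0
-- IRQ taken; context saved, return-PC = 6 --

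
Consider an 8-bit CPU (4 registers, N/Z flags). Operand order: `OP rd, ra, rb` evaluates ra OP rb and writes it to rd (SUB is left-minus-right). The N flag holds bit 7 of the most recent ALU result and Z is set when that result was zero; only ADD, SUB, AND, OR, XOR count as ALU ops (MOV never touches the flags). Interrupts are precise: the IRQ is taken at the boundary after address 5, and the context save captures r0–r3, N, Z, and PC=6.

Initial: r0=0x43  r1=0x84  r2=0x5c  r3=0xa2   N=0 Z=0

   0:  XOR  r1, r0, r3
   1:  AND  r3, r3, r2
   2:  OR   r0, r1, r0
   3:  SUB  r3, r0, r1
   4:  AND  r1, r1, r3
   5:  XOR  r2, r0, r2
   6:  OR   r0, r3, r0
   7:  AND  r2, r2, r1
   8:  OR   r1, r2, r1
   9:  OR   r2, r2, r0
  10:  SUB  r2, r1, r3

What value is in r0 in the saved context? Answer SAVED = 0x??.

SAVED = 0xe3

after  0: r0=0x43 r1=0xe1 r2=0x5c r3=0xa2  N=1 Z=0
after  1: r0=0x43 r1=0xe1 r2=0x5c r3=0x00  N=0 Z=1
after  2: r0=0xe3 r1=0xe1 r2=0x5c r3=0x00  N=1 Z=0
after  3: r0=0xe3 r1=0xe1 r2=0x5c r3=0x02  N=0 Z=0
after  4: r0=0xe3 r1=0x00 r2=0x5c r3=0x02  N=0 Z=1
after  5: r0=0xe3 r1=0x00 r2=0xbf r3=0x02  N=1 Z=0
-- IRQ taken; context saved, return-PC = 6 --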